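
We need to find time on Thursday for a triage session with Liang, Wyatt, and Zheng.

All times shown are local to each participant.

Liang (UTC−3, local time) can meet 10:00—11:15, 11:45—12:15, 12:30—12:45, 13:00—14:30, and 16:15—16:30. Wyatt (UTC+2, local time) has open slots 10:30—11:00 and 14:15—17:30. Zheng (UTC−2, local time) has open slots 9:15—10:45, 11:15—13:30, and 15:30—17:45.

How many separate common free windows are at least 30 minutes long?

Liang → UTC: 13:00–14:15, 14:45–15:15, 15:30–15:45, 16:00–17:30, 19:15–19:30.
Wyatt → UTC: 08:30–09:00, 12:15–15:30.
Zheng → UTC: 11:15–12:45, 13:15–15:30, 17:30–19:45.
Liang ∩ Wyatt: 13:00–14:15, 14:45–15:15.
Liang ∩ Wyatt ∩ Zheng: 13:15–14:15, 14:45–15:15.
Windows ≥ 30 min: 13:15–14:15, 14:45–15:15.
That's 2 windows.

2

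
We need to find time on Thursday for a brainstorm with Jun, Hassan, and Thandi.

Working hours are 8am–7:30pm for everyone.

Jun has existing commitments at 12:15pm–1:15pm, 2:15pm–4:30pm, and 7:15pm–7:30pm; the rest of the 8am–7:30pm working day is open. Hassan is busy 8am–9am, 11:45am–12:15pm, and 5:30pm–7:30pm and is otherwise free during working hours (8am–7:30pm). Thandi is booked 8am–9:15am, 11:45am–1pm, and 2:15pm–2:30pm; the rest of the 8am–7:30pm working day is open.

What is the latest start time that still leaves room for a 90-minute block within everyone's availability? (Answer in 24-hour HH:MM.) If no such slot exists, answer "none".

Jun free within 08:00–19:30: 08:00–12:15, 13:15–14:15, 16:30–19:15.
Hassan free within 08:00–19:30: 09:00–11:45, 12:15–17:30.
Thandi free within 08:00–19:30: 09:15–11:45, 13:00–14:15, 14:30–19:30.
Jun ∩ Hassan: 09:00–11:45, 13:15–14:15, 16:30–17:30.
Jun ∩ Hassan ∩ Thandi: 09:15–11:45, 13:15–14:15, 16:30–17:30.
Windows ≥ 90 min: 09:15–11:45.
Latest start in the last window 09:15–11:45 is 11:45 − 90 min = 10:15.

10:15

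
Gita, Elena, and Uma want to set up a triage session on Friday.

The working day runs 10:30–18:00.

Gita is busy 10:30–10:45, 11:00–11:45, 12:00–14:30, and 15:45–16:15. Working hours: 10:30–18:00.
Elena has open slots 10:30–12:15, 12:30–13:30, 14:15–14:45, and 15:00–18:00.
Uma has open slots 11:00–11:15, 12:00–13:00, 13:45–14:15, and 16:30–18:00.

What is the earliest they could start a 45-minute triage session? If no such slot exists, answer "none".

16:30

Gita free within 10:30–18:00: 10:45–11:00, 11:45–12:00, 14:30–15:45, 16:15–18:00.
Gita ∩ Elena: 10:45–11:00, 11:45–12:00, 14:30–14:45, 15:00–15:45, 16:15–18:00.
Gita ∩ Elena ∩ Uma: 16:30–18:00.
Windows ≥ 45 min: 16:30–18:00.
Earliest such window starts at 16:30.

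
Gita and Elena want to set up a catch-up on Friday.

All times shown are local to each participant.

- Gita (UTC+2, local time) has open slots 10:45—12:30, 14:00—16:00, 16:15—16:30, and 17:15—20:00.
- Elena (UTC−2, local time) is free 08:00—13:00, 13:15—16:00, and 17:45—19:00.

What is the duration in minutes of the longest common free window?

Gita → UTC: 08:45–10:30, 12:00–14:00, 14:15–14:30, 15:15–18:00.
Elena → UTC: 10:00–15:00, 15:15–18:00, 19:45–21:00.
Gita ∩ Elena: 10:00–10:30, 12:00–14:00, 14:15–14:30, 15:15–18:00.
Common window lengths: 30, 120, 15, 165 min; longest is 165.

165 minutes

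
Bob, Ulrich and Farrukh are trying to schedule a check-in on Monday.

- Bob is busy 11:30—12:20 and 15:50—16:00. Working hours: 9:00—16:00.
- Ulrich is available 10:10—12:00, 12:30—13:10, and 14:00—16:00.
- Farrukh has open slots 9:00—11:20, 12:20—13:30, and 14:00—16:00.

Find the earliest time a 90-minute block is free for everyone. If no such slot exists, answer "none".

14:00

Bob free within 09:00–16:00: 09:00–11:30, 12:20–15:50.
Bob ∩ Ulrich: 10:10–11:30, 12:30–13:10, 14:00–15:50.
Bob ∩ Ulrich ∩ Farrukh: 10:10–11:20, 12:30–13:10, 14:00–15:50.
Windows ≥ 90 min: 14:00–15:50.
Earliest such window starts at 14:00.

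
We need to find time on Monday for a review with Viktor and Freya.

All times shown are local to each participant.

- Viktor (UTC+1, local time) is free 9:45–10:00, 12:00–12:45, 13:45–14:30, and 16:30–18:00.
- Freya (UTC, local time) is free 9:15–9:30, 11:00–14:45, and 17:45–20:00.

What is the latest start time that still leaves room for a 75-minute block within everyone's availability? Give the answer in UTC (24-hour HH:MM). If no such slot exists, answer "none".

none

Viktor → UTC: 08:45–09:00, 11:00–11:45, 12:45–13:30, 15:30–17:00.
Freya → UTC: 09:15–09:30, 11:00–14:45, 17:45–20:00.
Viktor ∩ Freya: 11:00–11:45, 12:45–13:30.
Windows ≥ 75 min: (none).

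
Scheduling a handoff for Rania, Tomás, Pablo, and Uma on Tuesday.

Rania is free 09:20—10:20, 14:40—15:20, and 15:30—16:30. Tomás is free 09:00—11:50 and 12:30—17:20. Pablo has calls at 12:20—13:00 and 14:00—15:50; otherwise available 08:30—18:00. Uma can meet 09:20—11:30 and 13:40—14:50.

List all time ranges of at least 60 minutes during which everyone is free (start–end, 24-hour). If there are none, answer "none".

Pablo free within 08:30–18:00: 08:30–12:20, 13:00–14:00, 15:50–18:00.
Rania ∩ Tomás: 09:20–10:20, 14:40–15:20, 15:30–16:30.
Rania ∩ Tomás ∩ Pablo: 09:20–10:20, 15:50–16:30.
Rania ∩ Tomás ∩ Pablo ∩ Uma: 09:20–10:20.
Windows ≥ 60 min: 09:20–10:20.

09:20–10:20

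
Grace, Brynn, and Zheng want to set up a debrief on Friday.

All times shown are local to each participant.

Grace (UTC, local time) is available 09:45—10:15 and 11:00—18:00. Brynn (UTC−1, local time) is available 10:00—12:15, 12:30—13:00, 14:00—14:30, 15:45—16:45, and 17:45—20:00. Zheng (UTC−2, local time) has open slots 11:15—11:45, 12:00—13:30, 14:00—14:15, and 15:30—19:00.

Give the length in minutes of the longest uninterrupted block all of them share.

Grace → UTC: 09:45–10:15, 11:00–18:00.
Brynn → UTC: 11:00–13:15, 13:30–14:00, 15:00–15:30, 16:45–17:45, 18:45–21:00.
Zheng → UTC: 13:15–13:45, 14:00–15:30, 16:00–16:15, 17:30–21:00.
Grace ∩ Brynn: 11:00–13:15, 13:30–14:00, 15:00–15:30, 16:45–17:45.
Grace ∩ Brynn ∩ Zheng: 13:30–13:45, 15:00–15:30, 17:30–17:45.
Common window lengths: 15, 30, 15 min; longest is 30.

30 minutes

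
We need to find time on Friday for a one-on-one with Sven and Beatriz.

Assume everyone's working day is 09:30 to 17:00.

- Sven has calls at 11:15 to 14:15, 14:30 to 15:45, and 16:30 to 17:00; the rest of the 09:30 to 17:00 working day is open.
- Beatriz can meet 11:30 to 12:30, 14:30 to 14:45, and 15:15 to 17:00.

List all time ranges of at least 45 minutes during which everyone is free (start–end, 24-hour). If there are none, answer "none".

Sven free within 09:30–17:00: 09:30–11:15, 14:15–14:30, 15:45–16:30.
Sven ∩ Beatriz: 15:45–16:30.
Windows ≥ 45 min: 15:45–16:30.

15:45–16:30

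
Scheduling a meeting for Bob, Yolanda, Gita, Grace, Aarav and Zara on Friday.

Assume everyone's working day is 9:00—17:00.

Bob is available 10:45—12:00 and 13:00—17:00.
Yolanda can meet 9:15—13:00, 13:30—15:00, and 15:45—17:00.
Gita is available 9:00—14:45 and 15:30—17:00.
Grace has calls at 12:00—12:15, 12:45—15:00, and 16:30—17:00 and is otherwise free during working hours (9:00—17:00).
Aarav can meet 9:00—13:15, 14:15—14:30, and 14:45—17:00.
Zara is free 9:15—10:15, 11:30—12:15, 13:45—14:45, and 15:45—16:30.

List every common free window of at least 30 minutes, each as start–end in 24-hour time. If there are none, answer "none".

Grace free within 09:00–17:00: 09:00–12:00, 12:15–12:45, 15:00–16:30.
Bob ∩ Yolanda: 10:45–12:00, 13:30–15:00, 15:45–17:00.
Bob ∩ Yolanda ∩ Gita: 10:45–12:00, 13:30–14:45, 15:45–17:00.
Bob ∩ Yolanda ∩ Gita ∩ Grace: 10:45–12:00, 15:45–16:30.
Bob ∩ Yolanda ∩ Gita ∩ Grace ∩ Aarav: 10:45–12:00, 15:45–16:30.
Bob ∩ Yolanda ∩ Gita ∩ Grace ∩ Aarav ∩ Zara: 11:30–12:00, 15:45–16:30.
Windows ≥ 30 min: 11:30–12:00, 15:45–16:30.

11:30–12:00, 15:45–16:30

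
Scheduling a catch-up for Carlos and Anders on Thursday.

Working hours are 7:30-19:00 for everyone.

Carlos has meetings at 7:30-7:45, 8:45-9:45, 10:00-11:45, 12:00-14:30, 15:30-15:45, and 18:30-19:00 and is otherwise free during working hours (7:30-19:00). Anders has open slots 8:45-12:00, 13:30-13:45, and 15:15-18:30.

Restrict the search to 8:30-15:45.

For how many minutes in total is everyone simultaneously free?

Carlos free within 07:30–19:00: 07:45–08:45, 09:45–10:00, 11:45–12:00, 14:30–15:30, 15:45–18:30.
Carlos ∩ Anders: 09:45–10:00, 11:45–12:00, 15:15–15:30, 15:45–18:30.
Restricted to 08:30–15:45: 09:45–10:00, 11:45–12:00, 15:15–15:30.
Total common minutes: 15 + 15 + 15 = 45.

45 minutes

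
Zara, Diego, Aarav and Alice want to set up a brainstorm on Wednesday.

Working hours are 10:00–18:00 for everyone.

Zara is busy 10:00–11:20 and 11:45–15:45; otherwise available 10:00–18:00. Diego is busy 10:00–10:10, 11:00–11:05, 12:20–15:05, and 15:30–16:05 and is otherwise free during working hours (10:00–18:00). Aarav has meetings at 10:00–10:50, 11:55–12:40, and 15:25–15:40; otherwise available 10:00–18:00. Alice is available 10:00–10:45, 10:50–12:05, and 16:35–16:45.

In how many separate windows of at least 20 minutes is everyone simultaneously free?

1

Zara free within 10:00–18:00: 11:20–11:45, 15:45–18:00.
Diego free within 10:00–18:00: 10:10–11:00, 11:05–12:20, 15:05–15:30, 16:05–18:00.
Aarav free within 10:00–18:00: 10:50–11:55, 12:40–15:25, 15:40–18:00.
Zara ∩ Diego: 11:20–11:45, 16:05–18:00.
Zara ∩ Diego ∩ Aarav: 11:20–11:45, 16:05–18:00.
Zara ∩ Diego ∩ Aarav ∩ Alice: 11:20–11:45, 16:35–16:45.
Windows ≥ 20 min: 11:20–11:45.
That's 1 window.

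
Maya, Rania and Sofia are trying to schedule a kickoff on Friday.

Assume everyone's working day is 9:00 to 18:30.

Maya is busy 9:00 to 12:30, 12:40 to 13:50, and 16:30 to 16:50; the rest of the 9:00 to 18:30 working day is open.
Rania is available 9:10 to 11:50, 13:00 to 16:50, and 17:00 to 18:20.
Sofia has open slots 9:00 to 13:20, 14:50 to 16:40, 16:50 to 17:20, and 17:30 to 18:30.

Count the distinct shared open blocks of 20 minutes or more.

Maya free within 09:00–18:30: 12:30–12:40, 13:50–16:30, 16:50–18:30.
Maya ∩ Rania: 13:50–16:30, 17:00–18:20.
Maya ∩ Rania ∩ Sofia: 14:50–16:30, 17:00–17:20, 17:30–18:20.
Windows ≥ 20 min: 14:50–16:30, 17:00–17:20, 17:30–18:20.
That's 3 windows.

3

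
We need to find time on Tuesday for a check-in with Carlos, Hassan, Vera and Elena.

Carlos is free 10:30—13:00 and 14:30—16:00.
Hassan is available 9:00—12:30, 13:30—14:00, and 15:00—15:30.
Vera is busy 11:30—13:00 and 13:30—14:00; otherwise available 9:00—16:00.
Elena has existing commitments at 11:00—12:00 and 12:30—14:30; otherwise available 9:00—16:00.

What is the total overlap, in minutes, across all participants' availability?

60 minutes

Vera free within 09:00–16:00: 09:00–11:30, 13:00–13:30, 14:00–16:00.
Elena free within 09:00–16:00: 09:00–11:00, 12:00–12:30, 14:30–16:00.
Carlos ∩ Hassan: 10:30–12:30, 15:00–15:30.
Carlos ∩ Hassan ∩ Vera: 10:30–11:30, 15:00–15:30.
Carlos ∩ Hassan ∩ Vera ∩ Elena: 10:30–11:00, 15:00–15:30.
Total common minutes: 30 + 30 = 60.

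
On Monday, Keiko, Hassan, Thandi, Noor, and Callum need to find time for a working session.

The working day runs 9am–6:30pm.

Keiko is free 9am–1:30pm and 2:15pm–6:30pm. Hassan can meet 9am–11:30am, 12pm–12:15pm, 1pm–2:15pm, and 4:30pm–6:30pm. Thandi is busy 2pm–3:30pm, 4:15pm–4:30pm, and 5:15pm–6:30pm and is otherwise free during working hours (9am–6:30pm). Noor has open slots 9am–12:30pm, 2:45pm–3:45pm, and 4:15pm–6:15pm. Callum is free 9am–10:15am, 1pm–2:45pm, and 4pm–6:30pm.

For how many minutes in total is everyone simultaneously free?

Thandi free within 09:00–18:30: 09:00–14:00, 15:30–16:15, 16:30–17:15.
Keiko ∩ Hassan: 09:00–11:30, 12:00–12:15, 13:00–13:30, 16:30–18:30.
Keiko ∩ Hassan ∩ Thandi: 09:00–11:30, 12:00–12:15, 13:00–13:30, 16:30–17:15.
Keiko ∩ Hassan ∩ Thandi ∩ Noor: 09:00–11:30, 12:00–12:15, 16:30–17:15.
Keiko ∩ Hassan ∩ Thandi ∩ Noor ∩ Callum: 09:00–10:15, 16:30–17:15.
Total common minutes: 75 + 45 = 120.

120 minutes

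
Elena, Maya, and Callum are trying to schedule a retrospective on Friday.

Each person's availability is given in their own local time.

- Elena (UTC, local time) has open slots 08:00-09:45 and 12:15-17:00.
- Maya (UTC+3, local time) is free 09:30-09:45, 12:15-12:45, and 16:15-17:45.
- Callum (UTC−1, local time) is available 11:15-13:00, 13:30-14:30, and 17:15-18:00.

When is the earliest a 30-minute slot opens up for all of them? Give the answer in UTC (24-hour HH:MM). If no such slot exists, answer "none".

13:15

Elena → UTC: 08:00–09:45, 12:15–17:00.
Maya → UTC: 06:30–06:45, 09:15–09:45, 13:15–14:45.
Callum → UTC: 12:15–14:00, 14:30–15:30, 18:15–19:00.
Elena ∩ Maya: 09:15–09:45, 13:15–14:45.
Elena ∩ Maya ∩ Callum: 13:15–14:00, 14:30–14:45.
Windows ≥ 30 min: 13:15–14:00.
Earliest such window starts at 13:15.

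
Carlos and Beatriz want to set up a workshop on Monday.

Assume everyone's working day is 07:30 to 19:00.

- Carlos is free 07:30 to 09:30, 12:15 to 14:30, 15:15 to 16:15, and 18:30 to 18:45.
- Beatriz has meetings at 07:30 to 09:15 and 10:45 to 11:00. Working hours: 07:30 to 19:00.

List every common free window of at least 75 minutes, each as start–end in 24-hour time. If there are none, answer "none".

12:15–14:30

Beatriz free within 07:30–19:00: 09:15–10:45, 11:00–19:00.
Carlos ∩ Beatriz: 09:15–09:30, 12:15–14:30, 15:15–16:15, 18:30–18:45.
Windows ≥ 75 min: 12:15–14:30.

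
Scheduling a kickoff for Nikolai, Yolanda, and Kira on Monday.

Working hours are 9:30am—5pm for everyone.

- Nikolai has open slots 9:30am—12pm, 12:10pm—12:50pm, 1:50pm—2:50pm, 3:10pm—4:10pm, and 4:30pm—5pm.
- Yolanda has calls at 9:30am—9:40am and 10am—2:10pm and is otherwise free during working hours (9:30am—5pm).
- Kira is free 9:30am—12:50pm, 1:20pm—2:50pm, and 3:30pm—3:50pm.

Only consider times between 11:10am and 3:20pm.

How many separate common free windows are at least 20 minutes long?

Yolanda free within 09:30–17:00: 09:40–10:00, 14:10–17:00.
Nikolai ∩ Yolanda: 09:40–10:00, 14:10–14:50, 15:10–16:10, 16:30–17:00.
Nikolai ∩ Yolanda ∩ Kira: 09:40–10:00, 14:10–14:50, 15:30–15:50.
Restricted to 11:10–15:20: 14:10–14:50.
Windows ≥ 20 min: 14:10–14:50.
That's 1 window.

1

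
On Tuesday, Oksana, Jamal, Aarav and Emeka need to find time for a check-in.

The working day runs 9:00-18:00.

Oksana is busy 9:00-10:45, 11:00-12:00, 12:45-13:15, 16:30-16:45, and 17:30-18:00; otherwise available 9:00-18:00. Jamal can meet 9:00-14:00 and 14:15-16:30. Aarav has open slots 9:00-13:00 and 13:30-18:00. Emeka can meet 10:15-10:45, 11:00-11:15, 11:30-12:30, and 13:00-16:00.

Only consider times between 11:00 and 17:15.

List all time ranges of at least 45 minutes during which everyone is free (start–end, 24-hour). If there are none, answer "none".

Oksana free within 09:00–18:00: 10:45–11:00, 12:00–12:45, 13:15–16:30, 16:45–17:30.
Oksana ∩ Jamal: 10:45–11:00, 12:00–12:45, 13:15–14:00, 14:15–16:30.
Oksana ∩ Jamal ∩ Aarav: 10:45–11:00, 12:00–12:45, 13:30–14:00, 14:15–16:30.
Oksana ∩ Jamal ∩ Aarav ∩ Emeka: 12:00–12:30, 13:30–14:00, 14:15–16:00.
Restricted to 11:00–17:15: 12:00–12:30, 13:30–14:00, 14:15–16:00.
Windows ≥ 45 min: 14:15–16:00.

14:15–16:00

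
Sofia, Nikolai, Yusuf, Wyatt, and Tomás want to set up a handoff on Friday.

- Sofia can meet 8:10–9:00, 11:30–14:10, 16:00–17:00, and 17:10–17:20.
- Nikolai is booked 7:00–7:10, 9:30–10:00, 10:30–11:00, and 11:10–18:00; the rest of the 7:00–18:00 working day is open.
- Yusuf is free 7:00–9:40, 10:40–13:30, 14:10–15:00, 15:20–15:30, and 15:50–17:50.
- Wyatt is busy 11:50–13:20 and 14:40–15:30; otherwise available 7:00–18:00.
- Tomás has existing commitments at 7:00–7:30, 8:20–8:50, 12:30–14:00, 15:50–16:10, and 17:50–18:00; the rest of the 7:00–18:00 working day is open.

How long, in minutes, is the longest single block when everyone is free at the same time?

Nikolai free within 07:00–18:00: 07:10–09:30, 10:00–10:30, 11:00–11:10.
Wyatt free within 07:00–18:00: 07:00–11:50, 13:20–14:40, 15:30–18:00.
Tomás free within 07:00–18:00: 07:30–08:20, 08:50–12:30, 14:00–15:50, 16:10–17:50.
Sofia ∩ Nikolai: 08:10–09:00.
Sofia ∩ Nikolai ∩ Yusuf: 08:10–09:00.
Sofia ∩ Nikolai ∩ Yusuf ∩ Wyatt: 08:10–09:00.
Sofia ∩ Nikolai ∩ Yusuf ∩ Wyatt ∩ Tomás: 08:10–08:20, 08:50–09:00.
Common window lengths: 10, 10 min; longest is 10.

10 minutes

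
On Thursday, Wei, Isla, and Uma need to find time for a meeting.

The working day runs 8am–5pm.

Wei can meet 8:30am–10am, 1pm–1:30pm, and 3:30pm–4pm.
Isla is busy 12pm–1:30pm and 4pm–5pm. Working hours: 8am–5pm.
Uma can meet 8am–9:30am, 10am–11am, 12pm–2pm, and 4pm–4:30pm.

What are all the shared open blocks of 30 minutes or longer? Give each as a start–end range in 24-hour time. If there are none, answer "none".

08:30–09:30

Isla free within 08:00–17:00: 08:00–12:00, 13:30–16:00.
Wei ∩ Isla: 08:30–10:00, 15:30–16:00.
Wei ∩ Isla ∩ Uma: 08:30–09:30.
Windows ≥ 30 min: 08:30–09:30.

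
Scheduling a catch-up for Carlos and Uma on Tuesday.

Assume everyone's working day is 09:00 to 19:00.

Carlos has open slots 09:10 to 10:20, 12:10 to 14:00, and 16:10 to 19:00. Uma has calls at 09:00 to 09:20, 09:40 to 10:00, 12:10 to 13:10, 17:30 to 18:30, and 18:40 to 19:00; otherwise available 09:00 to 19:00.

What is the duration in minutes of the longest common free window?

80 minutes

Uma free within 09:00–19:00: 09:20–09:40, 10:00–12:10, 13:10–17:30, 18:30–18:40.
Carlos ∩ Uma: 09:20–09:40, 10:00–10:20, 13:10–14:00, 16:10–17:30, 18:30–18:40.
Common window lengths: 20, 20, 50, 80, 10 min; longest is 80.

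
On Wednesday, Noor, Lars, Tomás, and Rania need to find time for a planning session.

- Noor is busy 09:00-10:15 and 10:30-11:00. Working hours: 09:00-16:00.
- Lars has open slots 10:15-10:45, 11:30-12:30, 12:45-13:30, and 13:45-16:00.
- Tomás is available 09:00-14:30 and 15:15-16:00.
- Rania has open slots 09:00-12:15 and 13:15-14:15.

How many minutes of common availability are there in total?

105 minutes

Noor free within 09:00–16:00: 10:15–10:30, 11:00–16:00.
Noor ∩ Lars: 10:15–10:30, 11:30–12:30, 12:45–13:30, 13:45–16:00.
Noor ∩ Lars ∩ Tomás: 10:15–10:30, 11:30–12:30, 12:45–13:30, 13:45–14:30, 15:15–16:00.
Noor ∩ Lars ∩ Tomás ∩ Rania: 10:15–10:30, 11:30–12:15, 13:15–13:30, 13:45–14:15.
Total common minutes: 15 + 45 + 15 + 30 = 105.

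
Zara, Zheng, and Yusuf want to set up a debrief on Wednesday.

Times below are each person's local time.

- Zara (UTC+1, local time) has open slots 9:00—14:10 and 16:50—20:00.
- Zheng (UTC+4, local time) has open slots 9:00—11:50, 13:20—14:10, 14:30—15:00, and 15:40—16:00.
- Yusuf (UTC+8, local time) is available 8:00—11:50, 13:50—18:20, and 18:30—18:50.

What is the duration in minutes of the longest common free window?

Zara → UTC: 08:00–13:10, 15:50–19:00.
Zheng → UTC: 05:00–07:50, 09:20–10:10, 10:30–11:00, 11:40–12:00.
Yusuf → UTC: 00:00–03:50, 05:50–10:20, 10:30–10:50.
Zara ∩ Zheng: 09:20–10:10, 10:30–11:00, 11:40–12:00.
Zara ∩ Zheng ∩ Yusuf: 09:20–10:10, 10:30–10:50.
Common window lengths: 50, 20 min; longest is 50.

50 minutes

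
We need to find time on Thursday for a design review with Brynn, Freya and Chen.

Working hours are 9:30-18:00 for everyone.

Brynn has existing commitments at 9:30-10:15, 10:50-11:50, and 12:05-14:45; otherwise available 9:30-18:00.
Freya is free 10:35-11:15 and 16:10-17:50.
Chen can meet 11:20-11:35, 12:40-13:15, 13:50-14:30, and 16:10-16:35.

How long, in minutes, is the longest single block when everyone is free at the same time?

Brynn free within 09:30–18:00: 10:15–10:50, 11:50–12:05, 14:45–18:00.
Brynn ∩ Freya: 10:35–10:50, 16:10–17:50.
Brynn ∩ Freya ∩ Chen: 16:10–16:35.
Single common window of 25 minutes.

25 minutes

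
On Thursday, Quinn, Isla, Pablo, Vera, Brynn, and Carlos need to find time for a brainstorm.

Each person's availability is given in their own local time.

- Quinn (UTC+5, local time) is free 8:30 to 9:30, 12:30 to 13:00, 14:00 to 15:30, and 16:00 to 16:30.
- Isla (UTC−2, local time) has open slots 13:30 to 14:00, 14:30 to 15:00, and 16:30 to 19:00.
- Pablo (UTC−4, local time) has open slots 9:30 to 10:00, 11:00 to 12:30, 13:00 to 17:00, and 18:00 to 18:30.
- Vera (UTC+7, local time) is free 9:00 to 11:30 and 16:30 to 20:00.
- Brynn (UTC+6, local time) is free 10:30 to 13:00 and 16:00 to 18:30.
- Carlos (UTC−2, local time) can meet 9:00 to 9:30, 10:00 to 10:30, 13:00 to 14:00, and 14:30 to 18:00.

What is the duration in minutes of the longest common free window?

Quinn → UTC: 03:30–04:30, 07:30–08:00, 09:00–10:30, 11:00–11:30.
Isla → UTC: 15:30–16:00, 16:30–17:00, 18:30–21:00.
Pablo → UTC: 13:30–14:00, 15:00–16:30, 17:00–21:00, 22:00–22:30.
Vera → UTC: 02:00–04:30, 09:30–13:00.
Brynn → UTC: 04:30–07:00, 10:00–12:30.
Carlos → UTC: 11:00–11:30, 12:00–12:30, 15:00–16:00, 16:30–20:00.
Quinn ∩ Isla: (none).
Quinn ∩ Isla ∩ Pablo: (none).
Quinn ∩ Isla ∩ Pablo ∩ Vera: (none).
Quinn ∩ Isla ∩ Pablo ∩ Vera ∩ Brynn: (none).
Quinn ∩ Isla ∩ Pablo ∩ Vera ∩ Brynn ∩ Carlos: (none).
No common window.

0 minutes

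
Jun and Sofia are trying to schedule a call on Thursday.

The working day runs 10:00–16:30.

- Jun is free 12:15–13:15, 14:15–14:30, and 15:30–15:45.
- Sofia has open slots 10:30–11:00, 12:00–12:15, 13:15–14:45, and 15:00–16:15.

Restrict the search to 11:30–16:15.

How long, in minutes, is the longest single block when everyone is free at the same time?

15 minutes

Jun ∩ Sofia: 14:15–14:30, 15:30–15:45.
Restricted to 11:30–16:15: 14:15–14:30, 15:30–15:45.
Common window lengths: 15, 15 min; longest is 15.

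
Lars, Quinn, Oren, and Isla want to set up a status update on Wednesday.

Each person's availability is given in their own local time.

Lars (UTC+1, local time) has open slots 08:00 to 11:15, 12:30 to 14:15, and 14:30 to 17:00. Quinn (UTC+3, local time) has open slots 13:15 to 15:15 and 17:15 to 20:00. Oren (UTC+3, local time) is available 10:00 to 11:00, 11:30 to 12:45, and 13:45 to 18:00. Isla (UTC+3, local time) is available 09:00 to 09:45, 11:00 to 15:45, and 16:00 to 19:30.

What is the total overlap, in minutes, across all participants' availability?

90 minutes

Lars → UTC: 07:00–10:15, 11:30–13:15, 13:30–16:00.
Quinn → UTC: 10:15–12:15, 14:15–17:00.
Oren → UTC: 07:00–08:00, 08:30–09:45, 10:45–15:00.
Isla → UTC: 06:00–06:45, 08:00–12:45, 13:00–16:30.
Lars ∩ Quinn: 11:30–12:15, 14:15–16:00.
Lars ∩ Quinn ∩ Oren: 11:30–12:15, 14:15–15:00.
Lars ∩ Quinn ∩ Oren ∩ Isla: 11:30–12:15, 14:15–15:00.
Total common minutes: 45 + 45 = 90.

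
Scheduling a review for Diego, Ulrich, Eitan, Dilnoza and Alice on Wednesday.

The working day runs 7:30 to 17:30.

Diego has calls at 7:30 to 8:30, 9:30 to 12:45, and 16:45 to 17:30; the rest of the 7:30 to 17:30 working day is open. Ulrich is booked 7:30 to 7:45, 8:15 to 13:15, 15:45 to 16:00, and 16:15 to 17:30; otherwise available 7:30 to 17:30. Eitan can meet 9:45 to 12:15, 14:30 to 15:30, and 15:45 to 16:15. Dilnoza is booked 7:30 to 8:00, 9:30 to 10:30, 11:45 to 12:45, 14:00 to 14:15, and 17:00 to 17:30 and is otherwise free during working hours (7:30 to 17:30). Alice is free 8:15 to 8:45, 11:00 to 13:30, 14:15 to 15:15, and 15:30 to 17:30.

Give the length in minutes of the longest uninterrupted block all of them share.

45 minutes

Diego free within 07:30–17:30: 08:30–09:30, 12:45–16:45.
Ulrich free within 07:30–17:30: 07:45–08:15, 13:15–15:45, 16:00–16:15.
Dilnoza free within 07:30–17:30: 08:00–09:30, 10:30–11:45, 12:45–14:00, 14:15–17:00.
Diego ∩ Ulrich: 13:15–15:45, 16:00–16:15.
Diego ∩ Ulrich ∩ Eitan: 14:30–15:30, 16:00–16:15.
Diego ∩ Ulrich ∩ Eitan ∩ Dilnoza: 14:30–15:30, 16:00–16:15.
Diego ∩ Ulrich ∩ Eitan ∩ Dilnoza ∩ Alice: 14:30–15:15, 16:00–16:15.
Common window lengths: 45, 15 min; longest is 45.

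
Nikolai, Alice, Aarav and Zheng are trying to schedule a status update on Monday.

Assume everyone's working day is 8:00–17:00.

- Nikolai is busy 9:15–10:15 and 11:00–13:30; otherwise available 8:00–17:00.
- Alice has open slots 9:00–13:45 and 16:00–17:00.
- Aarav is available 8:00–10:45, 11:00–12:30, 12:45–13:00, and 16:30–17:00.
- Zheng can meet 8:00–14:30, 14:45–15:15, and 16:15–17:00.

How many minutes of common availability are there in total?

75 minutes

Nikolai free within 08:00–17:00: 08:00–09:15, 10:15–11:00, 13:30–17:00.
Nikolai ∩ Alice: 09:00–09:15, 10:15–11:00, 13:30–13:45, 16:00–17:00.
Nikolai ∩ Alice ∩ Aarav: 09:00–09:15, 10:15–10:45, 16:30–17:00.
Nikolai ∩ Alice ∩ Aarav ∩ Zheng: 09:00–09:15, 10:15–10:45, 16:30–17:00.
Total common minutes: 15 + 30 + 30 = 75.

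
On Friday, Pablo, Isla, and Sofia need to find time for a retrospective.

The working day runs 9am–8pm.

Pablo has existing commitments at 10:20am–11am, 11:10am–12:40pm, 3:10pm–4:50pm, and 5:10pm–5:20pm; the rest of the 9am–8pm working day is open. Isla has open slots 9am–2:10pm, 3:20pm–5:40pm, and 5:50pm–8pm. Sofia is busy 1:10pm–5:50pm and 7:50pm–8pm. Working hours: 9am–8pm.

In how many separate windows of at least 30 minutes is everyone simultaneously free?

3

Pablo free within 09:00–20:00: 09:00–10:20, 11:00–11:10, 12:40–15:10, 16:50–17:10, 17:20–20:00.
Sofia free within 09:00–20:00: 09:00–13:10, 17:50–19:50.
Pablo ∩ Isla: 09:00–10:20, 11:00–11:10, 12:40–14:10, 16:50–17:10, 17:20–17:40, 17:50–20:00.
Pablo ∩ Isla ∩ Sofia: 09:00–10:20, 11:00–11:10, 12:40–13:10, 17:50–19:50.
Windows ≥ 30 min: 09:00–10:20, 12:40–13:10, 17:50–19:50.
That's 3 windows.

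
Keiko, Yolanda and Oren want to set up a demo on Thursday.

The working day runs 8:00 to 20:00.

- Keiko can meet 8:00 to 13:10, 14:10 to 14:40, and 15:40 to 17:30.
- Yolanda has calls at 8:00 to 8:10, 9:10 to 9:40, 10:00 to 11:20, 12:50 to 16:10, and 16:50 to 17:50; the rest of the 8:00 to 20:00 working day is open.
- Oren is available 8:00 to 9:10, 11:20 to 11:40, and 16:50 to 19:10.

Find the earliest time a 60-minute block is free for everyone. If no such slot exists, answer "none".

08:10

Yolanda free within 08:00–20:00: 08:10–09:10, 09:40–10:00, 11:20–12:50, 16:10–16:50, 17:50–20:00.
Keiko ∩ Yolanda: 08:10–09:10, 09:40–10:00, 11:20–12:50, 16:10–16:50.
Keiko ∩ Yolanda ∩ Oren: 08:10–09:10, 11:20–11:40.
Windows ≥ 60 min: 08:10–09:10.
Earliest such window starts at 08:10.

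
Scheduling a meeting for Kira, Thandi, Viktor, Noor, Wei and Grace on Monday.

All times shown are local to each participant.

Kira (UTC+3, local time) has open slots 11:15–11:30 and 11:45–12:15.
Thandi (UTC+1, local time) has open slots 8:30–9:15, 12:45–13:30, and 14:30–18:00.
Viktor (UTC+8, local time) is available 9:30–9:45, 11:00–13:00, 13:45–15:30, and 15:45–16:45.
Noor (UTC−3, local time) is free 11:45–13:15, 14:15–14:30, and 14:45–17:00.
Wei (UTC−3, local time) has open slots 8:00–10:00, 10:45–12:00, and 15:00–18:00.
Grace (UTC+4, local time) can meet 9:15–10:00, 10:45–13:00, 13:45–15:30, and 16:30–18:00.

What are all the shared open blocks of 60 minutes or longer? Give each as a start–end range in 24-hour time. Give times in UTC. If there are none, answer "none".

none

Kira → UTC: 08:15–08:30, 08:45–09:15.
Thandi → UTC: 07:30–08:15, 11:45–12:30, 13:30–17:00.
Viktor → UTC: 01:30–01:45, 03:00–05:00, 05:45–07:30, 07:45–08:45.
Noor → UTC: 14:45–16:15, 17:15–17:30, 17:45–20:00.
Wei → UTC: 11:00–13:00, 13:45–15:00, 18:00–21:00.
Grace → UTC: 05:15–06:00, 06:45–09:00, 09:45–11:30, 12:30–14:00.
Kira ∩ Thandi: (none).
Kira ∩ Thandi ∩ Viktor: (none).
Kira ∩ Thandi ∩ Viktor ∩ Noor: (none).
Kira ∩ Thandi ∩ Viktor ∩ Noor ∩ Wei: (none).
Kira ∩ Thandi ∩ Viktor ∩ Noor ∩ Wei ∩ Grace: (none).
Windows ≥ 60 min: (none).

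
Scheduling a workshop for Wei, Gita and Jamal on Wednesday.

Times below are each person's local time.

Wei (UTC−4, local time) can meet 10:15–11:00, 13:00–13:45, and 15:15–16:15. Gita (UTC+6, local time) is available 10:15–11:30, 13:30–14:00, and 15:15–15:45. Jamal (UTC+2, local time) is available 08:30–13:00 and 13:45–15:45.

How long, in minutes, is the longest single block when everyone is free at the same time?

Wei → UTC: 14:15–15:00, 17:00–17:45, 19:15–20:15.
Gita → UTC: 04:15–05:30, 07:30–08:00, 09:15–09:45.
Jamal → UTC: 06:30–11:00, 11:45–13:45.
Wei ∩ Gita: (none).
Wei ∩ Gita ∩ Jamal: (none).
No common window.

0 minutes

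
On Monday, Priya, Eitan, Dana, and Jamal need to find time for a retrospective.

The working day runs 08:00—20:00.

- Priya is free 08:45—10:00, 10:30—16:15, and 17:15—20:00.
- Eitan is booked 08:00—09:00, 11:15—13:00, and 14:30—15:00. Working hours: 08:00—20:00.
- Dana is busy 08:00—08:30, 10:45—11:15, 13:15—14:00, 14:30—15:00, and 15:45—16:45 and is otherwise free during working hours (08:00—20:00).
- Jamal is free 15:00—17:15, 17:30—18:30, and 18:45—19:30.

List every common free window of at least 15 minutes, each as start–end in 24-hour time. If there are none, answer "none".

Eitan free within 08:00–20:00: 09:00–11:15, 13:00–14:30, 15:00–20:00.
Dana free within 08:00–20:00: 08:30–10:45, 11:15–13:15, 14:00–14:30, 15:00–15:45, 16:45–20:00.
Priya ∩ Eitan: 09:00–10:00, 10:30–11:15, 13:00–14:30, 15:00–16:15, 17:15–20:00.
Priya ∩ Eitan ∩ Dana: 09:00–10:00, 10:30–10:45, 13:00–13:15, 14:00–14:30, 15:00–15:45, 17:15–20:00.
Priya ∩ Eitan ∩ Dana ∩ Jamal: 15:00–15:45, 17:30–18:30, 18:45–19:30.
Windows ≥ 15 min: 15:00–15:45, 17:30–18:30, 18:45–19:30.

15:00–15:45, 17:30–18:30, 18:45–19:30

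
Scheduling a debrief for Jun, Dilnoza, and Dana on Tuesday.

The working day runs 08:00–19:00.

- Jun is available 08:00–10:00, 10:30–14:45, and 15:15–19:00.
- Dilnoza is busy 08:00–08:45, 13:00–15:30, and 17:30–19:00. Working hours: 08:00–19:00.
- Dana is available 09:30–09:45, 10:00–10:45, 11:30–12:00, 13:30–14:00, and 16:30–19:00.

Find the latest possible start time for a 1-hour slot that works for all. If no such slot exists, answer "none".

16:30

Dilnoza free within 08:00–19:00: 08:45–13:00, 15:30–17:30.
Jun ∩ Dilnoza: 08:45–10:00, 10:30–13:00, 15:30–17:30.
Jun ∩ Dilnoza ∩ Dana: 09:30–09:45, 10:30–10:45, 11:30–12:00, 16:30–17:30.
Windows ≥ 60 min: 16:30–17:30.
Latest start in the last window 16:30–17:30 is 17:30 − 60 min = 16:30.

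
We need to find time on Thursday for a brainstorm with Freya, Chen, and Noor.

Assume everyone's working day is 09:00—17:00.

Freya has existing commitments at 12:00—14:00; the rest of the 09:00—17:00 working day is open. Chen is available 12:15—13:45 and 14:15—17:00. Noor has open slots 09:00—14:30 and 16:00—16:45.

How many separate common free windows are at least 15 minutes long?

Freya free within 09:00–17:00: 09:00–12:00, 14:00–17:00.
Freya ∩ Chen: 14:15–17:00.
Freya ∩ Chen ∩ Noor: 14:15–14:30, 16:00–16:45.
Windows ≥ 15 min: 14:15–14:30, 16:00–16:45.
That's 2 windows.

2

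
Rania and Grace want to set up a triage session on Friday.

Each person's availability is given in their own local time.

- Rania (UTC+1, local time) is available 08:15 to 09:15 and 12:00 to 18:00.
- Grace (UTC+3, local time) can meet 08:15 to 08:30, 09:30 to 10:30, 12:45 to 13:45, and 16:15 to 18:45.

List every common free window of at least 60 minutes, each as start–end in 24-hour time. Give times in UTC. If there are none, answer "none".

Rania → UTC: 07:15–08:15, 11:00–17:00.
Grace → UTC: 05:15–05:30, 06:30–07:30, 09:45–10:45, 13:15–15:45.
Rania ∩ Grace: 07:15–07:30, 13:15–15:45.
Windows ≥ 60 min: 13:15–15:45.

13:15–15:45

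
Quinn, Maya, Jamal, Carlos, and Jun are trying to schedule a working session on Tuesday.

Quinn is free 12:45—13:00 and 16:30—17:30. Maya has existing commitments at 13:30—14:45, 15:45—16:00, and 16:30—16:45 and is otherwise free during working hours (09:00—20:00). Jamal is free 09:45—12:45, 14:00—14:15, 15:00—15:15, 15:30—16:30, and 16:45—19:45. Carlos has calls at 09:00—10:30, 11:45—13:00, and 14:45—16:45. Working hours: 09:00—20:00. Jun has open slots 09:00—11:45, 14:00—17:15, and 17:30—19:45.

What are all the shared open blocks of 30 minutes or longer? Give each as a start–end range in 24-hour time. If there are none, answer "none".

16:45–17:15

Maya free within 09:00–20:00: 09:00–13:30, 14:45–15:45, 16:00–16:30, 16:45–20:00.
Carlos free within 09:00–20:00: 10:30–11:45, 13:00–14:45, 16:45–20:00.
Quinn ∩ Maya: 12:45–13:00, 16:45–17:30.
Quinn ∩ Maya ∩ Jamal: 16:45–17:30.
Quinn ∩ Maya ∩ Jamal ∩ Carlos: 16:45–17:30.
Quinn ∩ Maya ∩ Jamal ∩ Carlos ∩ Jun: 16:45–17:15.
Windows ≥ 30 min: 16:45–17:15.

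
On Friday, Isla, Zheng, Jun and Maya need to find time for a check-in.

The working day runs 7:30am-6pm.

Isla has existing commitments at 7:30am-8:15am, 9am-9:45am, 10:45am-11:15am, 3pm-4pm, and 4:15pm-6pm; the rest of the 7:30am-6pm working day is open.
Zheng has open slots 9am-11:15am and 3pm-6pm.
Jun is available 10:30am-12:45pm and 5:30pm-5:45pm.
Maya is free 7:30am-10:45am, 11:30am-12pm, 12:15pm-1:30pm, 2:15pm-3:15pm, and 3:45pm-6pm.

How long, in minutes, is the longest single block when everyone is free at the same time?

15 minutes

Isla free within 07:30–18:00: 08:15–09:00, 09:45–10:45, 11:15–15:00, 16:00–16:15.
Isla ∩ Zheng: 09:45–10:45, 16:00–16:15.
Isla ∩ Zheng ∩ Jun: 10:30–10:45.
Isla ∩ Zheng ∩ Jun ∩ Maya: 10:30–10:45.
Single common window of 15 minutes.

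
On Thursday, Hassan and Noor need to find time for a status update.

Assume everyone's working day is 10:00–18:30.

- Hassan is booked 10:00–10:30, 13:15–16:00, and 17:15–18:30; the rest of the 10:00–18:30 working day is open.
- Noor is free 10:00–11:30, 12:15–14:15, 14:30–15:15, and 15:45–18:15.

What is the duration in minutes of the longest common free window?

75 minutes

Hassan free within 10:00–18:30: 10:30–13:15, 16:00–17:15.
Hassan ∩ Noor: 10:30–11:30, 12:15–13:15, 16:00–17:15.
Common window lengths: 60, 60, 75 min; longest is 75.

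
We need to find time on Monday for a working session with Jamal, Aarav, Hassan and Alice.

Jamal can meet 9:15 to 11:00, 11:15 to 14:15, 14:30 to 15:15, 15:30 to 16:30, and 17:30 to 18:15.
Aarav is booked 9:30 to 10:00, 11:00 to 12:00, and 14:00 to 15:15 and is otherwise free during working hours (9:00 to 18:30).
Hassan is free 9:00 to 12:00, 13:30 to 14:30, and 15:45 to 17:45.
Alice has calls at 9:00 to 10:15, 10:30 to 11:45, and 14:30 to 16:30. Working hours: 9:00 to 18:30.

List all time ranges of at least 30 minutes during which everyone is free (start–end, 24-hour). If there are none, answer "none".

13:30–14:00

Aarav free within 09:00–18:30: 09:00–09:30, 10:00–11:00, 12:00–14:00, 15:15–18:30.
Alice free within 09:00–18:30: 10:15–10:30, 11:45–14:30, 16:30–18:30.
Jamal ∩ Aarav: 09:15–09:30, 10:00–11:00, 12:00–14:00, 15:30–16:30, 17:30–18:15.
Jamal ∩ Aarav ∩ Hassan: 09:15–09:30, 10:00–11:00, 13:30–14:00, 15:45–16:30, 17:30–17:45.
Jamal ∩ Aarav ∩ Hassan ∩ Alice: 10:15–10:30, 13:30–14:00, 17:30–17:45.
Windows ≥ 30 min: 13:30–14:00.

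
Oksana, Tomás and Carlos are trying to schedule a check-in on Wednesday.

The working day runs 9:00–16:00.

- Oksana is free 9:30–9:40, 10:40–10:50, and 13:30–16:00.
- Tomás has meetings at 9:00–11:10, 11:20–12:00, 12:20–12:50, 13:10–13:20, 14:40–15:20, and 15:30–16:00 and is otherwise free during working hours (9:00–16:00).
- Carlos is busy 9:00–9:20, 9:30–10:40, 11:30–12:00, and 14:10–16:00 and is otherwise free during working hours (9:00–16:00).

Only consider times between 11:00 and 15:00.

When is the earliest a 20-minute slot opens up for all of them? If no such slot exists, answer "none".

Tomás free within 09:00–16:00: 11:10–11:20, 12:00–12:20, 12:50–13:10, 13:20–14:40, 15:20–15:30.
Carlos free within 09:00–16:00: 09:20–09:30, 10:40–11:30, 12:00–14:10.
Oksana ∩ Tomás: 13:30–14:40, 15:20–15:30.
Oksana ∩ Tomás ∩ Carlos: 13:30–14:10.
Restricted to 11:00–15:00: 13:30–14:10.
Windows ≥ 20 min: 13:30–14:10.
Earliest such window starts at 13:30.

13:30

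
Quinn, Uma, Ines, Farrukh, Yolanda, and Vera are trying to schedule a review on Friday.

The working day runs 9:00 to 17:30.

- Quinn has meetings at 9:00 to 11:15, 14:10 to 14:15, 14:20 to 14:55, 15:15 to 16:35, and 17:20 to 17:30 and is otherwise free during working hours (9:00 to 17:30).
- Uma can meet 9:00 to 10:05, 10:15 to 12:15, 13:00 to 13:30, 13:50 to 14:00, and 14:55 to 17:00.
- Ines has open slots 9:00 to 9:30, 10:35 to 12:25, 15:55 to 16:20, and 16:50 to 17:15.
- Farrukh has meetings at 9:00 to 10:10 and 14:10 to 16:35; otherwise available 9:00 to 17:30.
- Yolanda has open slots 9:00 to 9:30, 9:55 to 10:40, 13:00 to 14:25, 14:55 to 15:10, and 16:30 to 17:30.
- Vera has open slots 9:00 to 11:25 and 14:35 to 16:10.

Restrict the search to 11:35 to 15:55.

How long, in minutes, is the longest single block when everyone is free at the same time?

Quinn free within 09:00–17:30: 11:15–14:10, 14:15–14:20, 14:55–15:15, 16:35–17:20.
Farrukh free within 09:00–17:30: 10:10–14:10, 16:35–17:30.
Quinn ∩ Uma: 11:15–12:15, 13:00–13:30, 13:50–14:00, 14:55–15:15, 16:35–17:00.
Quinn ∩ Uma ∩ Ines: 11:15–12:15, 16:50–17:00.
Quinn ∩ Uma ∩ Ines ∩ Farrukh: 11:15–12:15, 16:50–17:00.
Quinn ∩ Uma ∩ Ines ∩ Farrukh ∩ Yolanda: 16:50–17:00.
Quinn ∩ Uma ∩ Ines ∩ Farrukh ∩ Yolanda ∩ Vera: (none).
Restricted to 11:35–15:55: (none).
No common window.

0 minutes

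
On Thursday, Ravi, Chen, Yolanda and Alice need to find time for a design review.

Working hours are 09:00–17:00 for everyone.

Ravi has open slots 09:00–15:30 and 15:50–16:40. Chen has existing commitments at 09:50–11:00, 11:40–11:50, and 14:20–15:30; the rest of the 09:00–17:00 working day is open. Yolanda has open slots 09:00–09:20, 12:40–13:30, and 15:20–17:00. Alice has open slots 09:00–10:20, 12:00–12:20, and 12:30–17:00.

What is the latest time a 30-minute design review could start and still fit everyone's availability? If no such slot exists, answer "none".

16:10

Chen free within 09:00–17:00: 09:00–09:50, 11:00–11:40, 11:50–14:20, 15:30–17:00.
Ravi ∩ Chen: 09:00–09:50, 11:00–11:40, 11:50–14:20, 15:50–16:40.
Ravi ∩ Chen ∩ Yolanda: 09:00–09:20, 12:40–13:30, 15:50–16:40.
Ravi ∩ Chen ∩ Yolanda ∩ Alice: 09:00–09:20, 12:40–13:30, 15:50–16:40.
Windows ≥ 30 min: 12:40–13:30, 15:50–16:40.
Latest start in the last window 15:50–16:40 is 16:40 − 30 min = 16:10.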